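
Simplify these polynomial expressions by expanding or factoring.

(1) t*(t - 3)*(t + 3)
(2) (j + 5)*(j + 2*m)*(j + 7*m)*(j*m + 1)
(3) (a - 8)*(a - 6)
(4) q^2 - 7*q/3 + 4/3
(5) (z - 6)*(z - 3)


(1) = t^3 - 9*t
(2) = j^4*m + 9*j^3*m^2 + 5*j^3*m + j^3 + 14*j^2*m^3 + 45*j^2*m^2 + 9*j^2*m + 5*j^2 + 70*j*m^3 + 14*j*m^2 + 45*j*m + 70*m^2
(3) = a^2 - 14*a + 48
(4) = (q - 4/3)*(q - 1)
(5) = z^2 - 9*z + 18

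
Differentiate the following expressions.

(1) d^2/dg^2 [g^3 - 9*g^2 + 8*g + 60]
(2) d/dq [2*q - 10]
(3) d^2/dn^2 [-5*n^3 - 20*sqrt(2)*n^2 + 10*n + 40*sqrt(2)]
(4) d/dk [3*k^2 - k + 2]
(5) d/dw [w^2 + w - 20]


(1) = 6*g - 18
(2) = 2
(3) = -30*n - 40*sqrt(2)
(4) = 6*k - 1
(5) = 2*w + 1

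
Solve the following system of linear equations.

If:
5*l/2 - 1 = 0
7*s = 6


Then:
l = 2/5
s = 6/7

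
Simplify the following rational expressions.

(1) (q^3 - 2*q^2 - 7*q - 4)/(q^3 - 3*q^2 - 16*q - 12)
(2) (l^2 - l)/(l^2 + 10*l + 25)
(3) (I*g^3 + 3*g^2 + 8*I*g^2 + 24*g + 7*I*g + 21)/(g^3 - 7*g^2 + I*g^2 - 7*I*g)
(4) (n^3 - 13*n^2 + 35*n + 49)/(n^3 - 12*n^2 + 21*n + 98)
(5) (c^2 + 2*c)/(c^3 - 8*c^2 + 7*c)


(1) = (q^2 - 3*q - 4)/(q^2 - 4*q - 12)
(2) = (l^2 - l)/(l^2 + 10*l + 25)
(3) = (I*g^3 + g^2*(3 + 8*I) + g*(24 + 7*I) + 21)/(g^3 + g^2*(-7 + I) - 7*I*g)
(4) = (n + 1)/(n + 2)
(5) = (c + 2)/(c^2 - 8*c + 7)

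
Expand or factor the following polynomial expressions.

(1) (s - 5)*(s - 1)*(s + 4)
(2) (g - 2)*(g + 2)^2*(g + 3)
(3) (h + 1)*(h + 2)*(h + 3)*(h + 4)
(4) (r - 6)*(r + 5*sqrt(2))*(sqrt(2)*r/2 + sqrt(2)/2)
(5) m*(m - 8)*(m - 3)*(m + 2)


(1) = s^3 - 2*s^2 - 19*s + 20
(2) = g^4 + 5*g^3 + 2*g^2 - 20*g - 24
(3) = h^4 + 10*h^3 + 35*h^2 + 50*h + 24
(4) = sqrt(2)*r^3/2 - 5*sqrt(2)*r^2/2 + 5*r^2 - 25*r - 3*sqrt(2)*r - 30
(5) = m^4 - 9*m^3 + 2*m^2 + 48*m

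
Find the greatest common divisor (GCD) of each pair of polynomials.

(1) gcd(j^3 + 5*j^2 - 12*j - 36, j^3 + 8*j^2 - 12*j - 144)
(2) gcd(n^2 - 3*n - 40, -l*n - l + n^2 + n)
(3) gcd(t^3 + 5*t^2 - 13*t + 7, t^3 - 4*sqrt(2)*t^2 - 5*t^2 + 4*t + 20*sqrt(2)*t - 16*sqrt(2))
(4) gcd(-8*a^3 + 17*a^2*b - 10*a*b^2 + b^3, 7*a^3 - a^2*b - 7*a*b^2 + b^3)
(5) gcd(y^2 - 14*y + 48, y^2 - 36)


(1) = j + 6
(2) = 1
(3) = t - 1
(4) = gcd((-8*a + b)*(-a + b)^2, (-7*a + b)*(-a + b)*(a + b)) = a - b
(5) = gcd((y - 8)*(y - 6), (y - 6)*(y + 6)) = y - 6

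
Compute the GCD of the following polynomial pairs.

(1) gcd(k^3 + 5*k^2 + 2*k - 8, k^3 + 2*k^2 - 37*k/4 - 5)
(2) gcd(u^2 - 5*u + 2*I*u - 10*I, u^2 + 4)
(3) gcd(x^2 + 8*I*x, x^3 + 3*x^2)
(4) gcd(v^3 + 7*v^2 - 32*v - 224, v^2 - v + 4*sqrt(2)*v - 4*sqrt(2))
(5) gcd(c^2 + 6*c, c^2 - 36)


(1) = k + 4
(2) = u + 2*I
(3) = x
(4) = gcd((v + 7)*(v - 4*sqrt(2))*(v + 4*sqrt(2)), (v - 1)*(v + 4*sqrt(2))) = v + 4*sqrt(2)
(5) = c + 6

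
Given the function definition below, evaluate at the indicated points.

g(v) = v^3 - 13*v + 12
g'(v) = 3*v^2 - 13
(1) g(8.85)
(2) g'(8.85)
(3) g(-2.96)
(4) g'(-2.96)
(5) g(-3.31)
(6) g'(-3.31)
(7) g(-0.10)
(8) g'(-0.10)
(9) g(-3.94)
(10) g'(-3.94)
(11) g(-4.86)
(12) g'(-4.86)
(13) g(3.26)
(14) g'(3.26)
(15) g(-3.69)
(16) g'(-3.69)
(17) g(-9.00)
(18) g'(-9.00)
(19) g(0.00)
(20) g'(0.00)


(1) = 590.10
(2) = 221.97
(3) = 24.55
(4) = 13.28
(5) = 18.77
(6) = 19.87
(7) = 13.30
(8) = -12.97
(9) = 2.06
(10) = 33.57
(11) = -39.61
(12) = 57.86
(13) = 4.27
(14) = 18.88
(15) = 9.73
(16) = 27.85
(17) = -600.00
(18) = 230.00
(19) = 12.00
(20) = -13.00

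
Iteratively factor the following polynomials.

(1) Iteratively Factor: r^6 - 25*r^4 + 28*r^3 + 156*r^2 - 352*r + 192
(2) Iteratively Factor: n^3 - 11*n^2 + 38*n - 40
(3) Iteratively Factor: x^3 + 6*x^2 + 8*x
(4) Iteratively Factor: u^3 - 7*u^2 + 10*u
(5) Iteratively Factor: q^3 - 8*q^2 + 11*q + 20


(1) = (r - 1)*(r^5 + r^4 - 24*r^3 + 4*r^2 + 160*r - 192) = (r - 3)*(r - 1)*(r^4 + 4*r^3 - 12*r^2 - 32*r + 64) = (r - 3)*(r - 1)*(r + 4)*(r^3 - 12*r + 16) = (r - 3)*(r - 2)*(r - 1)*(r + 4)*(r^2 + 2*r - 8) = (r - 3)*(r - 2)^2*(r - 1)*(r + 4)*(r + 4)
(2) = (n - 2)*(n^2 - 9*n + 20) = (n - 5)*(n - 2)*(n - 4)
(3) = (x)*(x^2 + 6*x + 8) = x*(x + 2)*(x + 4)
(4) = (u - 2)*(u^2 - 5*u) = (u - 5)*(u - 2)*(u)
(5) = (q - 4)*(q^2 - 4*q - 5) = (q - 4)*(q + 1)*(q - 5)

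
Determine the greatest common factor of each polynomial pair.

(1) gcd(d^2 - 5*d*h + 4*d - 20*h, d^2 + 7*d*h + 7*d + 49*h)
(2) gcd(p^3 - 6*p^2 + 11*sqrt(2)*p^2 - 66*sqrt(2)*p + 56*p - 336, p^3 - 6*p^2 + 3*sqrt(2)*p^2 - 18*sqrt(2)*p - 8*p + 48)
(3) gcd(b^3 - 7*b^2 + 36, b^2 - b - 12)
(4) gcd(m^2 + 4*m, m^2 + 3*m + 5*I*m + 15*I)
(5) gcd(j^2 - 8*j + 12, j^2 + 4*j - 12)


(1) = 1
(2) = gcd((p - 6)*(p + 4*sqrt(2))*(p + 7*sqrt(2)), (p - 6)*(p - sqrt(2))*(p + 4*sqrt(2))) = p^2 + p*(-6 + 4*sqrt(2)) - 24*sqrt(2)
(3) = 1
(4) = gcd(m*(m + 4), (m + 3)*(m + 5*I)) = 1
(5) = gcd((j - 6)*(j - 2), (j - 2)*(j + 6)) = j - 2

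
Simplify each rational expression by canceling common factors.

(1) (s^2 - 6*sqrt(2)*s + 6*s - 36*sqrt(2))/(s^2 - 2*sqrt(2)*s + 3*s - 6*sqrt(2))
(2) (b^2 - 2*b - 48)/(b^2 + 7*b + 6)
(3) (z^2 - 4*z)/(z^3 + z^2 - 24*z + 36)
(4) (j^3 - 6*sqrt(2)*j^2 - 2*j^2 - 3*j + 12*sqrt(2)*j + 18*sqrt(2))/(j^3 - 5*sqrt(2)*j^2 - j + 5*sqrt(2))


(1) = (s^2 + s*(6 - 6*sqrt(2)) - 36*sqrt(2))/(s^2 + s*(3 - 2*sqrt(2)) - 6*sqrt(2))
(2) = (b - 8)/(b + 1)
(3) = (z^2 - 4*z)/(z^3 + z^2 - 24*z + 36)
(4) = (j^2 + j*(-6*sqrt(2) - 3) + 18*sqrt(2))/(j^2 + j*(-5*sqrt(2) - 1) + 5*sqrt(2))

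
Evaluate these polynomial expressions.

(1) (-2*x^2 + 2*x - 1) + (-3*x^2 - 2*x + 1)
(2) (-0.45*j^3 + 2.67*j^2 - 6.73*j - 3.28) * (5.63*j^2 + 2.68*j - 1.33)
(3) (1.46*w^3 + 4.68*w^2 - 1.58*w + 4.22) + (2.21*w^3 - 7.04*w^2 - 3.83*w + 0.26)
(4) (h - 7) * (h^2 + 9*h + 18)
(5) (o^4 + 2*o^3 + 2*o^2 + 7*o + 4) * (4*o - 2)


(1) = -5*x^2
(2) = -2.5335*j^5 + 13.8261*j^4 - 30.1358*j^3 - 40.0539*j^2 + 0.1605*j + 4.3624
(3) = 3.67*w^3 - 2.36*w^2 - 5.41*w + 4.48
(4) = h^3 + 2*h^2 - 45*h - 126
(5) = 4*o^5 + 6*o^4 + 4*o^3 + 24*o^2 + 2*o - 8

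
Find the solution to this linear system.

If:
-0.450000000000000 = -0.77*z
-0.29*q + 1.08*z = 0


Then:
q = 2.18
z = 0.58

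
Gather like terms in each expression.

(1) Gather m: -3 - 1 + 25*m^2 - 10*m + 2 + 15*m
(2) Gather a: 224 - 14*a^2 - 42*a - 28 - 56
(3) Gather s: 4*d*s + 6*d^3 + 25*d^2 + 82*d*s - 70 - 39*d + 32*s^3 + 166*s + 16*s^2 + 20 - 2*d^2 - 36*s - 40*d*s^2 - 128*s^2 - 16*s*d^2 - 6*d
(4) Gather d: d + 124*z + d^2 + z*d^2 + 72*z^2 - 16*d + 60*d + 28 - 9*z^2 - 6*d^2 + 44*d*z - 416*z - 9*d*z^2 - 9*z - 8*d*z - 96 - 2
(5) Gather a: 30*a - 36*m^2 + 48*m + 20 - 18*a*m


(1) = 25*m^2 + 5*m - 2
(2) = -14*a^2 - 42*a + 140
(3) = 6*d^3 + 23*d^2 - 45*d + 32*s^3 + s^2*(-40*d - 112) + s*(-16*d^2 + 86*d + 130) - 50
(4) = d^2*(z - 5) + d*(-9*z^2 + 36*z + 45) + 63*z^2 - 301*z - 70
(5) = a*(30 - 18*m) - 36*m^2 + 48*m + 20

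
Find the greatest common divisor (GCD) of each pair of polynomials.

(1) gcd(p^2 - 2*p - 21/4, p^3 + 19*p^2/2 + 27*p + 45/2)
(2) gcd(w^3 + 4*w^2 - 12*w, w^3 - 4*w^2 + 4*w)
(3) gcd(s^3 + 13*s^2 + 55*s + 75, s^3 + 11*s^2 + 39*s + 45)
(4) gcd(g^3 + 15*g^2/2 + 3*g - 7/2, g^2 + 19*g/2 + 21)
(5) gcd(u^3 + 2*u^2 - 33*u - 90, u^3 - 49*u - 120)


(1) = p + 3/2
(2) = gcd(w*(w - 2)*(w + 6), w*(w - 2)^2) = w^2 - 2*w
(3) = s^2 + 8*s + 15
(4) = 1
(5) = gcd((u - 6)*(u + 3)*(u + 5), (u - 8)*(u + 3)*(u + 5)) = u^2 + 8*u + 15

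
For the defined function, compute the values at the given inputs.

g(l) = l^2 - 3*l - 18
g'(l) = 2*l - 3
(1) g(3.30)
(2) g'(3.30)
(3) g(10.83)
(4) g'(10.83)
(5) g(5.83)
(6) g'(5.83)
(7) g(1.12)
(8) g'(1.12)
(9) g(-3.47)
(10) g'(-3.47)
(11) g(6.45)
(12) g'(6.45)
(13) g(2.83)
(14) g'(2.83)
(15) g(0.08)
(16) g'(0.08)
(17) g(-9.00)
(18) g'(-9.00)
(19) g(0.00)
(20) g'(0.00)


(1) = -17.01
(2) = 3.60
(3) = 66.80
(4) = 18.66
(5) = -1.50
(6) = 8.66
(7) = -20.11
(8) = -0.76
(9) = 4.45
(10) = -9.94
(11) = 4.25
(12) = 9.90
(13) = -18.48
(14) = 2.66
(15) = -18.23
(16) = -2.84
(17) = 90.00
(18) = -21.00
(19) = -18.00
(20) = -3.00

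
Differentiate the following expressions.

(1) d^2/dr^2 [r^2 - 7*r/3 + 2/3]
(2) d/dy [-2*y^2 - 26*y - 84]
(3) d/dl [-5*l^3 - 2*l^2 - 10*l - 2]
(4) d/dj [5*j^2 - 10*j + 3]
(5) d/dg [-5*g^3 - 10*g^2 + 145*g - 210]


(1) = 2
(2) = -4*y - 26
(3) = -15*l^2 - 4*l - 10
(4) = 10*j - 10
(5) = -15*g^2 - 20*g + 145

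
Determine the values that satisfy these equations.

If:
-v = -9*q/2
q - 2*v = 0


Then:
q = 0
v = 0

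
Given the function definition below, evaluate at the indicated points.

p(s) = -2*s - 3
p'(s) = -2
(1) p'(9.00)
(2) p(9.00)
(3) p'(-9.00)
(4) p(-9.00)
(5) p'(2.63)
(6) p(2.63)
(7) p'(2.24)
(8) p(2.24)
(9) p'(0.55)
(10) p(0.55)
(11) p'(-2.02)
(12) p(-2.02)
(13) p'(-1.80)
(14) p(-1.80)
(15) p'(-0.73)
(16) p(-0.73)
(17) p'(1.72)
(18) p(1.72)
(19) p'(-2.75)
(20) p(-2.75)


(1) = -2.00
(2) = -21.00
(3) = -2.00
(4) = 15.00
(5) = -2.00
(6) = -8.26
(7) = -2.00
(8) = -7.48
(9) = -2.00
(10) = -4.10
(11) = -2.00
(12) = 1.04
(13) = -2.00
(14) = 0.60
(15) = -2.00
(16) = -1.54
(17) = -2.00
(18) = -6.44
(19) = -2.00
(20) = 2.50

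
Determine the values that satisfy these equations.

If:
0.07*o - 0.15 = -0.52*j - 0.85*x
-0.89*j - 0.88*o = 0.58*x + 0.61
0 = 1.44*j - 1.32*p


Then:
j = 0.441942828231723 - 1.78952694156337*x
o = 1.15077156589932*x - 1.14014672400708
p = 0.482119448980061 - 1.95221120897822*x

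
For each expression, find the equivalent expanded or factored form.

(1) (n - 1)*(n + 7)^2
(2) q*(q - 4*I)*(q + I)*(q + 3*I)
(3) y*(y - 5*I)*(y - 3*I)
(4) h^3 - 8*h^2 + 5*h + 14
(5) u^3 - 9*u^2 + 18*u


(1) = n^3 + 13*n^2 + 35*n - 49
(2) = q^4 + 13*q^2 + 12*I*q
(3) = y^3 - 8*I*y^2 - 15*y
(4) = (h - 7)*(h - 2)*(h + 1)
(5) = u*(u - 6)*(u - 3)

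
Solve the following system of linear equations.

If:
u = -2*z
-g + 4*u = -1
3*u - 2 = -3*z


Then:
g = 19/3
u = 4/3
z = -2/3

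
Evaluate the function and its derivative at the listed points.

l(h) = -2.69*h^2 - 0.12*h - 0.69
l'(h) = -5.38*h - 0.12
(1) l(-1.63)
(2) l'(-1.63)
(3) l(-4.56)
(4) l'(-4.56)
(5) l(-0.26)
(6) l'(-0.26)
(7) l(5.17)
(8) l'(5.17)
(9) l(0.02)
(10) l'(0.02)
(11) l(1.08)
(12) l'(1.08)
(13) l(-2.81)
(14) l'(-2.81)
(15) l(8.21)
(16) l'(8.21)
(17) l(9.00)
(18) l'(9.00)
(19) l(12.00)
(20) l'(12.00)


(1) = -7.64
(2) = 8.65
(3) = -56.08
(4) = 24.41
(5) = -0.84
(6) = 1.28
(7) = -73.21
(8) = -27.93
(9) = -0.69
(10) = -0.23
(11) = -3.96
(12) = -5.93
(13) = -21.59
(14) = 15.00
(15) = -182.99
(16) = -44.29
(17) = -219.66
(18) = -48.54
(19) = -389.49
(20) = -64.68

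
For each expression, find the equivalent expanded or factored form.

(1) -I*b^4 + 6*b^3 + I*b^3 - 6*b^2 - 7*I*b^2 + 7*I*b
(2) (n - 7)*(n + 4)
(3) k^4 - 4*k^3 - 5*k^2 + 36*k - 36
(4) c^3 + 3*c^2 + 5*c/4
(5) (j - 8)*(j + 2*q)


(1) = b*(b - I)*(b + 7*I)*(-I*b + I)
(2) = n^2 - 3*n - 28
(3) = (k - 3)*(k - 2)^2*(k + 3)
(4) = c*(c + 1/2)*(c + 5/2)
(5) = j^2 + 2*j*q - 8*j - 16*q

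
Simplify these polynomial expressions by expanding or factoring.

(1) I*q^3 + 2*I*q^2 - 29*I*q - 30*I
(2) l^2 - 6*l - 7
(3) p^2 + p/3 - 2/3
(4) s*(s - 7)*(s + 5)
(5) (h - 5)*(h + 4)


(1) = (q - 5)*(q + 6)*(I*q + I)
(2) = (l - 7)*(l + 1)
(3) = (p - 2/3)*(p + 1)
(4) = s^3 - 2*s^2 - 35*s
(5) = h^2 - h - 20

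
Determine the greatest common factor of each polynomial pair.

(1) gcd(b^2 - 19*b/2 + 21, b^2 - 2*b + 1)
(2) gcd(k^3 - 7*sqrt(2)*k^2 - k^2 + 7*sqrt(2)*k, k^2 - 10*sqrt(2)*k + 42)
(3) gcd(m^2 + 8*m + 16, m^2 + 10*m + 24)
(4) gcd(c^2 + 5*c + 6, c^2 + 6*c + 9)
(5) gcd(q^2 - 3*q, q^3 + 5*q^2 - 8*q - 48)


(1) = 1
(2) = gcd(k*(k - 1)*(k - 7*sqrt(2)), (k - 7*sqrt(2))*(k - 3*sqrt(2))) = k - 7*sqrt(2)
(3) = gcd((m + 4)^2, (m + 4)*(m + 6)) = m + 4
(4) = gcd((c + 2)*(c + 3), (c + 3)^2) = c + 3
(5) = gcd(q*(q - 3), (q - 3)*(q + 4)^2) = q - 3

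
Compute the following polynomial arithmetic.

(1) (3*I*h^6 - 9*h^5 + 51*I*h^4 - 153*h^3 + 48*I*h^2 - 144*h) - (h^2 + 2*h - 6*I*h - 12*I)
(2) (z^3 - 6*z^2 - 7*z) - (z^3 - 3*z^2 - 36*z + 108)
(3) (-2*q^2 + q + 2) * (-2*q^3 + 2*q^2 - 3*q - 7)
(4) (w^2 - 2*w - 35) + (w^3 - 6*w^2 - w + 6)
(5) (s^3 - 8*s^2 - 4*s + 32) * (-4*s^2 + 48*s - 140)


(1) = 3*I*h^6 - 9*h^5 + 51*I*h^4 - 153*h^3 - h^2 + 48*I*h^2 - 146*h + 6*I*h + 12*I
(2) = -3*z^2 + 29*z - 108
(3) = 4*q^5 - 6*q^4 + 4*q^3 + 15*q^2 - 13*q - 14
(4) = w^3 - 5*w^2 - 3*w - 29
(5) = -4*s^5 + 80*s^4 - 508*s^3 + 800*s^2 + 2096*s - 4480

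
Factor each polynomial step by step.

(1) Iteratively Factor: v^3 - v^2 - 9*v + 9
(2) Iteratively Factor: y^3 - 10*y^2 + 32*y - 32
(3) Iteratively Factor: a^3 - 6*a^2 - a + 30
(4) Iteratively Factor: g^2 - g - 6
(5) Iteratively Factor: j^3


(1) = (v - 1)*(v^2 - 9) = (v - 1)*(v + 3)*(v - 3)
(2) = (y - 4)*(y^2 - 6*y + 8) = (y - 4)*(y - 2)*(y - 4)
(3) = (a - 5)*(a^2 - a - 6) = (a - 5)*(a - 3)*(a + 2)
(4) = (g + 2)*(g - 3)
(5) = (j)*(j^2) = j^2*(j)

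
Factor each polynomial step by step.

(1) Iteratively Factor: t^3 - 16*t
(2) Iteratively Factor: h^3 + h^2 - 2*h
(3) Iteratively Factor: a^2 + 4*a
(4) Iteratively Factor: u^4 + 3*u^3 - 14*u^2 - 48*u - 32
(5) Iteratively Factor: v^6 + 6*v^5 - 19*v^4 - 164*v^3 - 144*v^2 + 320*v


(1) = (t + 4)*(t^2 - 4*t) = (t - 4)*(t + 4)*(t)
(2) = (h + 2)*(h^2 - h) = h*(h + 2)*(h - 1)
(3) = (a + 4)*(a)
(4) = (u - 4)*(u^3 + 7*u^2 + 14*u + 8) = (u - 4)*(u + 4)*(u^2 + 3*u + 2) = (u - 4)*(u + 1)*(u + 4)*(u + 2)
(5) = (v - 1)*(v^5 + 7*v^4 - 12*v^3 - 176*v^2 - 320*v) = (v - 5)*(v - 1)*(v^4 + 12*v^3 + 48*v^2 + 64*v) = (v - 5)*(v - 1)*(v + 4)*(v^3 + 8*v^2 + 16*v) = (v - 5)*(v - 1)*(v + 4)^2*(v^2 + 4*v) = (v - 5)*(v - 1)*(v + 4)^3*(v)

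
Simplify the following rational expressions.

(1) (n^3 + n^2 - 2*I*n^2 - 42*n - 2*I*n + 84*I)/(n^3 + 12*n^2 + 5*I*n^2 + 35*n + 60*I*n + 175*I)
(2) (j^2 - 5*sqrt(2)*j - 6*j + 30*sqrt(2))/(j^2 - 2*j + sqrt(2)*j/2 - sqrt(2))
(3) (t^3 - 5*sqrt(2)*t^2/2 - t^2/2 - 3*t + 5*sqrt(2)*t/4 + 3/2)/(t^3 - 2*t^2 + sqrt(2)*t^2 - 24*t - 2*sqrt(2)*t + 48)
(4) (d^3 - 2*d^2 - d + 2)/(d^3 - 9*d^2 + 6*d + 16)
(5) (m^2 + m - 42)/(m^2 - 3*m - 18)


(1) = (n^2 + n*(-6 - 2*I) + 12*I)/(n^2 + n*(5 + 5*I) + 25*I)
(2) = (2*j^2 + j*(-10*sqrt(2) - 12) + 60*sqrt(2))/(2*j^2 + j*(-4 + sqrt(2)) - 2*sqrt(2))
(3) = (4*t^2 + t*(-2 + 2*sqrt(2)) - sqrt(2))/(4*t^2 + t*(-8 + 16*sqrt(2)) - 32*sqrt(2))
(4) = (d - 1)/(d - 8)
(5) = (m + 7)/(m + 3)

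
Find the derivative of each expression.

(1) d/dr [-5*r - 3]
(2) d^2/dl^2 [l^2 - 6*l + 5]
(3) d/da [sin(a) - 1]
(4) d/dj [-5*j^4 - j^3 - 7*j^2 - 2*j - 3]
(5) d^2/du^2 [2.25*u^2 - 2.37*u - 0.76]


(1) = -5
(2) = 2
(3) = cos(a)
(4) = -20*j^3 - 3*j^2 - 14*j - 2
(5) = 4.50000000000000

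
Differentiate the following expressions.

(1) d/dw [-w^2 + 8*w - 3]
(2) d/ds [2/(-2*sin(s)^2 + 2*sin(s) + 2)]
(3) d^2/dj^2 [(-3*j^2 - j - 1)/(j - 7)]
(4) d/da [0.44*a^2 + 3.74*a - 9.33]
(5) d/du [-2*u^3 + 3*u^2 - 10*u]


(1) = 8 - 2*w
(2) = (2*sin(s) - 1)*cos(s)/(sin(s) + cos(s)^2)^2
(3) = -310/(j^3 - 21*j^2 + 147*j - 343)
(4) = 0.88*a + 3.74
(5) = -6*u^2 + 6*u - 10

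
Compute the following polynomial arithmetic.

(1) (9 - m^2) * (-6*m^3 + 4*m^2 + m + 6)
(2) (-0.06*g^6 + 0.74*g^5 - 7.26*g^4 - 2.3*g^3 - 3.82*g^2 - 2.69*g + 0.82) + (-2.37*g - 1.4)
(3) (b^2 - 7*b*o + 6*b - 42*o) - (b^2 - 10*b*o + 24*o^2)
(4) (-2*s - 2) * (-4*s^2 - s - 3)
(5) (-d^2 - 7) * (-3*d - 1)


(1) = 6*m^5 - 4*m^4 - 55*m^3 + 30*m^2 + 9*m + 54
(2) = -0.06*g^6 + 0.74*g^5 - 7.26*g^4 - 2.3*g^3 - 3.82*g^2 - 5.06*g - 0.58
(3) = 3*b*o + 6*b - 24*o^2 - 42*o
(4) = 8*s^3 + 10*s^2 + 8*s + 6
(5) = 3*d^3 + d^2 + 21*d + 7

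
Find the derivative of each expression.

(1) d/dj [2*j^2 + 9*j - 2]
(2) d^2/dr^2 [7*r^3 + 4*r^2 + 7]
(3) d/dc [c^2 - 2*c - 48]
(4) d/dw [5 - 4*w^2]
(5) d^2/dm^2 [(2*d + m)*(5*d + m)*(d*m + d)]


(1) = 4*j + 9
(2) = 42*r + 8
(3) = 2*c - 2
(4) = -8*w
(5) = 2*d*(7*d + 3*m + 1)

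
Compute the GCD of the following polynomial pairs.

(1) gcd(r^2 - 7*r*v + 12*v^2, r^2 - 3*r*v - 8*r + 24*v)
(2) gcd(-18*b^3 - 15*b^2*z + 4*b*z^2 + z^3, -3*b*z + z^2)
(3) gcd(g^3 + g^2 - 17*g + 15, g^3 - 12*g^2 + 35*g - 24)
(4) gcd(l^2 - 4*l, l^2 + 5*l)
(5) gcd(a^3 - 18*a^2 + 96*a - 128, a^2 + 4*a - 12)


(1) = r - 3*v
(2) = gcd((-3*b + z)*(b + z)*(6*b + z), z*(-3*b + z)) = -3*b + z
(3) = g^2 - 4*g + 3
(4) = gcd(l*(l - 4), l*(l + 5)) = l
(5) = gcd((a - 8)^2*(a - 2), (a - 2)*(a + 6)) = a - 2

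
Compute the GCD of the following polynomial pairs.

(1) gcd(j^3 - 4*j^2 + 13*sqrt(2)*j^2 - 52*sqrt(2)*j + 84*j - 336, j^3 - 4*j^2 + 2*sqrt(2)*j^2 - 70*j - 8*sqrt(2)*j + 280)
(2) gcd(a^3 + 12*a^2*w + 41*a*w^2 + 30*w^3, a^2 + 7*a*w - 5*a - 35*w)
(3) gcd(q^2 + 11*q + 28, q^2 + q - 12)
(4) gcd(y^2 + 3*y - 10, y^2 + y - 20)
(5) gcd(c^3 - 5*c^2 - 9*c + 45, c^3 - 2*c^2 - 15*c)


(1) = gcd((j - 4)*(j + 6*sqrt(2))*(j + 7*sqrt(2)), (j - 4)*(j - 5*sqrt(2))*(j + 7*sqrt(2))) = j^2 + j*(-4 + 7*sqrt(2)) - 28*sqrt(2)
(2) = gcd((a + w)*(a + 5*w)*(a + 6*w), (a - 5)*(a + 7*w)) = 1
(3) = q + 4
(4) = y + 5
(5) = gcd((c - 5)*(c - 3)*(c + 3), c*(c - 5)*(c + 3)) = c^2 - 2*c - 15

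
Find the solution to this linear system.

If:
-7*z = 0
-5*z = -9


Then:
No Solution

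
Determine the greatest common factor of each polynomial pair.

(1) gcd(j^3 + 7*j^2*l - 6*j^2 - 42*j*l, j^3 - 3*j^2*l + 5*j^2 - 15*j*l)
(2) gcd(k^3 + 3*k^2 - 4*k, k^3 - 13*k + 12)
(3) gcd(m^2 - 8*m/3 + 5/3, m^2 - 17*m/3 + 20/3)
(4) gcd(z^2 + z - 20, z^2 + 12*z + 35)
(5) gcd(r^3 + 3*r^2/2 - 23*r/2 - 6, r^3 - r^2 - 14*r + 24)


(1) = j
(2) = k^2 + 3*k - 4
(3) = gcd((m - 5/3)*(m - 1), (m - 4)*(m - 5/3)) = m - 5/3
(4) = gcd((z - 4)*(z + 5), (z + 5)*(z + 7)) = z + 5
(5) = r^2 + r - 12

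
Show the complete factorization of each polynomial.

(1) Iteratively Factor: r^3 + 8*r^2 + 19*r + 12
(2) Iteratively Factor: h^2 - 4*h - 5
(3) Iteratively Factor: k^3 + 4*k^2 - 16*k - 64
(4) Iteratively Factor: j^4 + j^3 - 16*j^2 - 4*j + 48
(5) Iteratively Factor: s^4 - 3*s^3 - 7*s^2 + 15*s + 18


(1) = (r + 4)*(r^2 + 4*r + 3) = (r + 1)*(r + 4)*(r + 3)
(2) = (h + 1)*(h - 5)
(3) = (k + 4)*(k^2 - 16) = (k + 4)^2*(k - 4)
(4) = (j - 2)*(j^3 + 3*j^2 - 10*j - 24) = (j - 2)*(j + 2)*(j^2 + j - 12) = (j - 2)*(j + 2)*(j + 4)*(j - 3)
(5) = (s + 2)*(s^3 - 5*s^2 + 3*s + 9) = (s - 3)*(s + 2)*(s^2 - 2*s - 3) = (s - 3)^2*(s + 2)*(s + 1)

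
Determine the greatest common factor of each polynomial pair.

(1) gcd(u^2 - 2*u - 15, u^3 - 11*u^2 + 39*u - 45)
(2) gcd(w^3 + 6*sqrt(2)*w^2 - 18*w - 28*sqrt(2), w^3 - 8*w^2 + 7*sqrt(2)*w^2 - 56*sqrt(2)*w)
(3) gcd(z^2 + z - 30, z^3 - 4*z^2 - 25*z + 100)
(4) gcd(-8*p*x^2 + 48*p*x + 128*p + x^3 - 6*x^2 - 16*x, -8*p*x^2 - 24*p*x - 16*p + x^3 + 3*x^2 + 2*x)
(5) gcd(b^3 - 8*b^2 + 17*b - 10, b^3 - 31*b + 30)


(1) = u - 5
(2) = w + 7*sqrt(2)
(3) = gcd((z - 5)*(z + 6), (z - 5)*(z - 4)*(z + 5)) = z - 5
(4) = gcd((-8*p + x)*(x - 8)*(x + 2), (-8*p + x)*(x + 1)*(x + 2)) = -8*p*x - 16*p + x^2 + 2*x
(5) = b^2 - 6*b + 5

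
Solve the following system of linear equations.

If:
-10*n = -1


Then:
n = 1/10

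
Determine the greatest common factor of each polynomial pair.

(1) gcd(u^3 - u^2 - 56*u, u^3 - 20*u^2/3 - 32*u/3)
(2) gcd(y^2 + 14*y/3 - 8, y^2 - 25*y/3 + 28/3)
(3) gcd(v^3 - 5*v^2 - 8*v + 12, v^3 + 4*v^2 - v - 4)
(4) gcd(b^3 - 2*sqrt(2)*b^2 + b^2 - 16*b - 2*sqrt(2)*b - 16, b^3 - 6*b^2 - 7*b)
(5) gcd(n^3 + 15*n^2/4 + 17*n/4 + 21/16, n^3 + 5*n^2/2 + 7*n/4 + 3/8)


(1) = u^2 - 8*u
(2) = y - 4/3
(3) = gcd((v - 6)*(v - 1)*(v + 2), (v - 1)*(v + 1)*(v + 4)) = v - 1
(4) = gcd((b + 1)*(b - 4*sqrt(2))*(b + 2*sqrt(2)), b*(b - 7)*(b + 1)) = b + 1
(5) = gcd((n + 1/2)*(n + 3/2)*(n + 7/4), (n + 1/2)^2*(n + 3/2)) = n^2 + 2*n + 3/4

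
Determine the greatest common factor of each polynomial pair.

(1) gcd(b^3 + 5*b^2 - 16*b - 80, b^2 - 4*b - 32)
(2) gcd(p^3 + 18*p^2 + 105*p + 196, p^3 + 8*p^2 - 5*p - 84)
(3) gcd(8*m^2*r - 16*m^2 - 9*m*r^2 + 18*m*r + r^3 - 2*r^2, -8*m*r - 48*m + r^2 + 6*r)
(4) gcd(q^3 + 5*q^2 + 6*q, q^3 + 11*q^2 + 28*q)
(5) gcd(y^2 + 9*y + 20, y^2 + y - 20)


(1) = b + 4
(2) = p^2 + 11*p + 28
(3) = -8*m + r
(4) = gcd(q*(q + 2)*(q + 3), q*(q + 4)*(q + 7)) = q
(5) = y + 5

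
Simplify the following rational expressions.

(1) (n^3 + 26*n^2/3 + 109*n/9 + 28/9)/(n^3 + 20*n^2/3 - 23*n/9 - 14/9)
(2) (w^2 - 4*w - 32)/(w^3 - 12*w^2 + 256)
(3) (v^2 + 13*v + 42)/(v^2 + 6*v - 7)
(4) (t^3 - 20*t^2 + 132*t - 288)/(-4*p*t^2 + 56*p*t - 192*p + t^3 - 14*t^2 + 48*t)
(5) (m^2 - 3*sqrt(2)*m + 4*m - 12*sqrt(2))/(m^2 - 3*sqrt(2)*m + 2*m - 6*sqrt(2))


(1) = (3*n + 4)/(3*n - 2)
(2) = 1/(w - 8)
(3) = (v + 6)/(v - 1)
(4) = (6 - t)/(4*p - t)
(5) = (m + 4)/(m + 2)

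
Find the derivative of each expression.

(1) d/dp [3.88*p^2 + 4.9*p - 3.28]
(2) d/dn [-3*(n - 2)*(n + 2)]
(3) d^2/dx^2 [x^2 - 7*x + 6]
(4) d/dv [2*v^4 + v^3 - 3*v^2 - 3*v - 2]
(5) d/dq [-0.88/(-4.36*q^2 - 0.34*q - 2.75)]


(1) = 7.76*p + 4.9
(2) = -6*n
(3) = 2
(4) = 8*v^3 + 3*v^2 - 6*v - 3
(5) = (-7.6736*q - 0.2992)/(4.36*q^2 + 0.34*q + 2.75)^2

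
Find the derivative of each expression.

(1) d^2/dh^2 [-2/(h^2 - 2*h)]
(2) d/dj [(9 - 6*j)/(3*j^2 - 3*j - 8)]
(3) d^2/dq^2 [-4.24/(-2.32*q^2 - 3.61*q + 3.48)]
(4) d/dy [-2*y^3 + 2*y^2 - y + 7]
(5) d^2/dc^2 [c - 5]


(1) = 4*(h*(h - 2) - 4*(h - 1)^2)/(h^3*(h - 2)^3)
(2) = 3*(6*j^2 - 18*j + 25)/(9*j^4 - 18*j^3 - 39*j^2 + 48*j + 64)
(3) = (-45.642752*q^2 - 71.021696*q + 4.24*(4.64*q + 3.61)*(9.28*q + 7.22) + 68.464128)/(2.32*q^2 + 3.61*q - 3.48)^3
(4) = -6*y^2 + 4*y - 1
(5) = 0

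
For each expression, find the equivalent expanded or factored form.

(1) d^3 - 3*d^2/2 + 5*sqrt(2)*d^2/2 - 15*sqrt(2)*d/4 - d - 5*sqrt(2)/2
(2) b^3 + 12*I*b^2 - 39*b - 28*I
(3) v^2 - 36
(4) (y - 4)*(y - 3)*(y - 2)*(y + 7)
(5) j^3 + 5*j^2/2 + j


(1) = (d - 2)*(d + 1/2)*(d + 5*sqrt(2)/2)
(2) = (b + I)*(b + 4*I)*(b + 7*I)
(3) = (v - 6)*(v + 6)
(4) = y^4 - 2*y^3 - 37*y^2 + 158*y - 168
(5) = j*(j + 1/2)*(j + 2)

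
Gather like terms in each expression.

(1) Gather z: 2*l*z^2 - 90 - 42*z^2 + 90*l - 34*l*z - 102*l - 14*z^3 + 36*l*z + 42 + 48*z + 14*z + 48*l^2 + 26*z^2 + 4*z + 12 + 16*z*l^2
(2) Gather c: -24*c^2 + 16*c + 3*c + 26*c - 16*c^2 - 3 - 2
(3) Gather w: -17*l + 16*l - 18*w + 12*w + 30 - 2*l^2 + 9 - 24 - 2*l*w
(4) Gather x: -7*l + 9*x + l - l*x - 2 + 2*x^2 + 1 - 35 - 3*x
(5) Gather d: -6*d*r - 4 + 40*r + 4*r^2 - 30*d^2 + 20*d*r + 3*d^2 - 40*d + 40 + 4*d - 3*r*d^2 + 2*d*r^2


(1) = 48*l^2 - 12*l - 14*z^3 + z^2*(2*l - 16) + z*(16*l^2 + 2*l + 66) - 36
(2) = -40*c^2 + 45*c - 5
(3) = -2*l^2 - l + w*(-2*l - 6) + 15
(4) = -6*l + 2*x^2 + x*(6 - l) - 36
(5) = d^2*(-3*r - 27) + d*(2*r^2 + 14*r - 36) + 4*r^2 + 40*r + 36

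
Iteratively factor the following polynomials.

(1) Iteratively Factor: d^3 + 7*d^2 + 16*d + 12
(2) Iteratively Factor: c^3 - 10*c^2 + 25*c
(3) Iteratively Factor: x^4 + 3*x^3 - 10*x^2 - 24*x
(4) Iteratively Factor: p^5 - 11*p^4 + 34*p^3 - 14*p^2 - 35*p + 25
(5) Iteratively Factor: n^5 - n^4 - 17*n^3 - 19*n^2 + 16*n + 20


(1) = (d + 3)*(d^2 + 4*d + 4) = (d + 2)*(d + 3)*(d + 2)
(2) = (c - 5)*(c^2 - 5*c) = (c - 5)^2*(c)
(3) = (x + 2)*(x^3 + x^2 - 12*x) = x*(x + 2)*(x^2 + x - 12) = x*(x - 3)*(x + 2)*(x + 4)
(4) = (p - 5)*(p^4 - 6*p^3 + 4*p^2 + 6*p - 5) = (p - 5)*(p + 1)*(p^3 - 7*p^2 + 11*p - 5) = (p - 5)*(p - 1)*(p + 1)*(p^2 - 6*p + 5) = (p - 5)*(p - 1)^2*(p + 1)*(p - 5)
(5) = (n - 1)*(n^4 - 17*n^2 - 36*n - 20) = (n - 5)*(n - 1)*(n^3 + 5*n^2 + 8*n + 4) = (n - 5)*(n - 1)*(n + 1)*(n^2 + 4*n + 4) = (n - 5)*(n - 1)*(n + 1)*(n + 2)*(n + 2)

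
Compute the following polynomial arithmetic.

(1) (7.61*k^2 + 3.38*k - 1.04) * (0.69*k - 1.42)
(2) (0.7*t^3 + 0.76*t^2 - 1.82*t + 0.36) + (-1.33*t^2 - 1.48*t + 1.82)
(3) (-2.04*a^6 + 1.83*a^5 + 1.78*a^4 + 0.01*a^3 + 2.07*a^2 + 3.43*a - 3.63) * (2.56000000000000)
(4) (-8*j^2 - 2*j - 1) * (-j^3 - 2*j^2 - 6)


(1) = 5.2509*k^3 - 8.474*k^2 - 5.5172*k + 1.4768
(2) = 0.7*t^3 - 0.57*t^2 - 3.3*t + 2.18
(3) = -5.2224*a^6 + 4.6848*a^5 + 4.5568*a^4 + 0.0256*a^3 + 5.2992*a^2 + 8.7808*a - 9.2928
(4) = 8*j^5 + 18*j^4 + 5*j^3 + 50*j^2 + 12*j + 6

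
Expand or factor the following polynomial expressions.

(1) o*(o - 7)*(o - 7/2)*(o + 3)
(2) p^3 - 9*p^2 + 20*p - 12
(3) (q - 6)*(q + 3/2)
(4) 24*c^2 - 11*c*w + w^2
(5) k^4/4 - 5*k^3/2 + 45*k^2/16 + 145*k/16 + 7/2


(1) = o^4 - 15*o^3/2 - 7*o^2 + 147*o/2
(2) = (p - 6)*(p - 2)*(p - 1)
(3) = q^2 - 9*q/2 - 9
(4) = (-8*c + w)*(-3*c + w)
(5) = (k/4 + 1/4)*(k - 8)*(k - 7/2)*(k + 1/2)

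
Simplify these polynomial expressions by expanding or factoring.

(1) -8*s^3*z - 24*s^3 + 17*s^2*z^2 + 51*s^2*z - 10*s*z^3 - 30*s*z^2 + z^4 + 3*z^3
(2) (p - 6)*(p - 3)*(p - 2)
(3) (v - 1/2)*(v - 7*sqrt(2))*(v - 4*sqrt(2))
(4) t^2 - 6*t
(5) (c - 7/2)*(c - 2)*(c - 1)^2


(1) = (-8*s + z)*(-s + z)^2*(z + 3)
(2) = p^3 - 11*p^2 + 36*p - 36
(3) = v^3 - 11*sqrt(2)*v^2 - v^2/2 + 11*sqrt(2)*v/2 + 56*v - 28
(4) = t*(t - 6)
(5) = c^4 - 15*c^3/2 + 19*c^2 - 39*c/2 + 7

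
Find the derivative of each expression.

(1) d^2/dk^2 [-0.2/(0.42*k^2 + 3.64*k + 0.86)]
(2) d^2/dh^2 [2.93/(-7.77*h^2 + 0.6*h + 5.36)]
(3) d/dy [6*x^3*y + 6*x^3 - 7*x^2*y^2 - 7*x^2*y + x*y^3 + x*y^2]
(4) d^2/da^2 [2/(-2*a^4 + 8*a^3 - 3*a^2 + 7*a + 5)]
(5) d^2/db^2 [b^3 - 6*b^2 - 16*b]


(1) = (0.07056*k^2 + 0.61152*k - 0.2*(0.84*k + 3.64)*(1.68*k + 7.28) + 0.14448)/(0.42*k^2 + 3.64*k + 0.86)^3
(2) = (-353.785194*h^2 + 27.31932*h + 2.93*(15.54*h - 0.6)*(31.08*h - 1.2) + 244.052592)/(-7.77*h^2 + 0.6*h + 5.36)^3
(3) = x*(6*x^2 - 14*x*y - 7*x + 3*y^2 + 2*y)
(4) = 4*(3*(4*a^2 - 8*a + 1)*(-2*a^4 + 8*a^3 - 3*a^2 + 7*a + 5) + (8*a^3 - 24*a^2 + 6*a - 7)^2)/(-2*a^4 + 8*a^3 - 3*a^2 + 7*a + 5)^3
(5) = 6*b - 12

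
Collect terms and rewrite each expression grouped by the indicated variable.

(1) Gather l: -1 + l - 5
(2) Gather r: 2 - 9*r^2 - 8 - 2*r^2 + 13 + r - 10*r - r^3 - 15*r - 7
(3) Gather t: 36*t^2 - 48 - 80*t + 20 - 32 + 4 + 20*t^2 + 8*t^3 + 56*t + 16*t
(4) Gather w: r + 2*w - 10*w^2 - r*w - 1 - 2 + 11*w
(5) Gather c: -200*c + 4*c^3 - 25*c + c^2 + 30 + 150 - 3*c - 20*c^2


(1) = l - 6
(2) = -r^3 - 11*r^2 - 24*r
(3) = 8*t^3 + 56*t^2 - 8*t - 56
(4) = r - 10*w^2 + w*(13 - r) - 3
(5) = 4*c^3 - 19*c^2 - 228*c + 180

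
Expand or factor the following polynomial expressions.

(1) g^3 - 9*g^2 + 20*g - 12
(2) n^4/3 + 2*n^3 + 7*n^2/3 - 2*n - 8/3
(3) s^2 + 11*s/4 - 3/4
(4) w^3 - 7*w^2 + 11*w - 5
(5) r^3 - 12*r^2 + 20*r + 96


(1) = (g - 6)*(g - 2)*(g - 1)
(2) = (n/3 + 1/3)*(n - 1)*(n + 2)*(n + 4)
(3) = (s - 1/4)*(s + 3)
(4) = (w - 5)*(w - 1)^2
(5) = (r - 8)*(r - 6)*(r + 2)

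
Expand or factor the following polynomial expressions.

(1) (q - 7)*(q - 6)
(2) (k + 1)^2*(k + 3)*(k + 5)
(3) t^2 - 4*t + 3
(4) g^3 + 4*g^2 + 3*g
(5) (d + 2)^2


(1) = q^2 - 13*q + 42
(2) = k^4 + 10*k^3 + 32*k^2 + 38*k + 15
(3) = (t - 3)*(t - 1)
(4) = g*(g + 1)*(g + 3)
(5) = d^2 + 4*d + 4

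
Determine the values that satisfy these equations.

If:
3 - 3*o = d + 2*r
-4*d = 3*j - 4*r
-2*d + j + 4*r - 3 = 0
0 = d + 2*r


Then:
d = -1/2
j = 1
o = 1
r = 1/4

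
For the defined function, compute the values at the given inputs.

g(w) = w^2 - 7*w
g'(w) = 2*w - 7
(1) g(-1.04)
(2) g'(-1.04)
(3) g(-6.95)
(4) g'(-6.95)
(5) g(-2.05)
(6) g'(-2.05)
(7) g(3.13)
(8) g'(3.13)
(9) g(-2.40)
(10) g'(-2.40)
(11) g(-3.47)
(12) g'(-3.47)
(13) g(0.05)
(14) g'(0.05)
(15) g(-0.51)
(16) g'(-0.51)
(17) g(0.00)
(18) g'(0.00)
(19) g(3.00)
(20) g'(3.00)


(1) = 8.36
(2) = -9.08
(3) = 96.95
(4) = -20.90
(5) = 18.55
(6) = -11.10
(7) = -12.11
(8) = -0.74
(9) = 22.56
(10) = -11.80
(11) = 36.33
(12) = -13.94
(13) = -0.35
(14) = -6.90
(15) = 3.83
(16) = -8.02
(17) = 0.00
(18) = -7.00
(19) = -12.00
(20) = -1.00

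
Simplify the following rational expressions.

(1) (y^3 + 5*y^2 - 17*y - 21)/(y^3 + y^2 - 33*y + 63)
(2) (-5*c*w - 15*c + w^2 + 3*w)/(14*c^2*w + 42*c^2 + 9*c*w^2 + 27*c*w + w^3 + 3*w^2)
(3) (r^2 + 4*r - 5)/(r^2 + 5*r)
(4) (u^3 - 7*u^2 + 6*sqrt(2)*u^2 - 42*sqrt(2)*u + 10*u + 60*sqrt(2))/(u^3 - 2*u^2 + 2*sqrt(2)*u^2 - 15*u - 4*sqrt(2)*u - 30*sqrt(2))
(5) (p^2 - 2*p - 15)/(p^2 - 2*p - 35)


(1) = (y + 1)/(y - 3)
(2) = (-5*c + w)/(14*c^2 + 9*c*w + w^2)
(3) = (r - 1)/r
(4) = (u^2 + u*(-2 + 6*sqrt(2)) - 12*sqrt(2))/(u^2 + u*(2*sqrt(2) + 3) + 6*sqrt(2))
(5) = (p^2 - 2*p - 15)/(p^2 - 2*p - 35)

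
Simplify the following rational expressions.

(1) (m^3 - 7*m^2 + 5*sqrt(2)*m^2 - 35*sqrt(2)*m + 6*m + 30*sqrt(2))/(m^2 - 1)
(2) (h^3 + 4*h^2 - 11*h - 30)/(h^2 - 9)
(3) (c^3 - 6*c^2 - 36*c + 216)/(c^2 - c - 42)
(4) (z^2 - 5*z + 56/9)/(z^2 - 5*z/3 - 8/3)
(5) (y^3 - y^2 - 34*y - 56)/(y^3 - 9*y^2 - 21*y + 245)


(1) = (m^2 + m*(-6 + 5*sqrt(2)) - 30*sqrt(2))/(m + 1)
(2) = (h^2 + 7*h + 10)/(h + 3)
(3) = (c^2 - 12*c + 36)/(c - 7)
(4) = (3*z - 7)/(3*z + 3)
(5) = (y^2 + 6*y + 8)/(y^2 - 2*y - 35)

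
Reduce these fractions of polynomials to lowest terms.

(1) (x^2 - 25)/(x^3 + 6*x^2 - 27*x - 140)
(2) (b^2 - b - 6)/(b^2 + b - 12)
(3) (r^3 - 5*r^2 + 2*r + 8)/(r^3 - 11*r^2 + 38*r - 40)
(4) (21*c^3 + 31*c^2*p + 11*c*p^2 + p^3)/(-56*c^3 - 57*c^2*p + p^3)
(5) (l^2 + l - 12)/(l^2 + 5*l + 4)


(1) = (x + 5)/(x^2 + 11*x + 28)
(2) = (b + 2)/(b + 4)
(3) = (r + 1)/(r - 5)
(4) = (3*c + p)/(-8*c + p)
(5) = (l - 3)/(l + 1)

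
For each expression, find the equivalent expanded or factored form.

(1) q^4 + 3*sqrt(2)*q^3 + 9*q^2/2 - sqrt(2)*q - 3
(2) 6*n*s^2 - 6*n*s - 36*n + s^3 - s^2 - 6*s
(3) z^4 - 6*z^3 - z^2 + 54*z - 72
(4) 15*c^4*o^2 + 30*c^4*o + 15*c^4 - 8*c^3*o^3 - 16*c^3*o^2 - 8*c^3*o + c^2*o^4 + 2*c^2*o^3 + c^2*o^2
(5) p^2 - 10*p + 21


(1) = (q - sqrt(2)/2)*(q + sqrt(2))^2*(q + 3*sqrt(2)/2)
(2) = (6*n + s)*(s - 3)*(s + 2)
(3) = (z - 4)*(z - 3)*(z - 2)*(z + 3)
(4) = (-5*c + o)*(-3*c + o)*(c*o + c)^2
(5) = (p - 7)*(p - 3)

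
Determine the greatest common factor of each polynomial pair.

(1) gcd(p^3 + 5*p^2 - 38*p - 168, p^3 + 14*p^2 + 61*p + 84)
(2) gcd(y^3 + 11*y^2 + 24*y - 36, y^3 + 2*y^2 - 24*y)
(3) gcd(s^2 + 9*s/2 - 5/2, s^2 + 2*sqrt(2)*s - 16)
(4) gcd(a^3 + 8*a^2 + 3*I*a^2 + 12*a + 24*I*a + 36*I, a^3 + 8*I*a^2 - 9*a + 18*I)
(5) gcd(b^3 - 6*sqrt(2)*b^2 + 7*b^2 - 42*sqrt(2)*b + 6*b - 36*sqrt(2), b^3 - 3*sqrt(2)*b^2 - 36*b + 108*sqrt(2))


(1) = p^2 + 11*p + 28
(2) = y + 6
(3) = 1
(4) = a + 3*I
(5) = b + 6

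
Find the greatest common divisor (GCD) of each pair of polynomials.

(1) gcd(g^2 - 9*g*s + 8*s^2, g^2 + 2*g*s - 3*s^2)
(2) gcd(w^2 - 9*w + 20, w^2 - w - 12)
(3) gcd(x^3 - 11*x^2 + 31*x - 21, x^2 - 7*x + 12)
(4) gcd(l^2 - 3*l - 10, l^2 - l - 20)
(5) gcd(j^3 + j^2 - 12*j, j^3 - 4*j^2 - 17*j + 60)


(1) = gcd((g - 8*s)*(g - s), (g - s)*(g + 3*s)) = -g + s
(2) = w - 4
(3) = x - 3
(4) = gcd((l - 5)*(l + 2), (l - 5)*(l + 4)) = l - 5
(5) = j^2 + j - 12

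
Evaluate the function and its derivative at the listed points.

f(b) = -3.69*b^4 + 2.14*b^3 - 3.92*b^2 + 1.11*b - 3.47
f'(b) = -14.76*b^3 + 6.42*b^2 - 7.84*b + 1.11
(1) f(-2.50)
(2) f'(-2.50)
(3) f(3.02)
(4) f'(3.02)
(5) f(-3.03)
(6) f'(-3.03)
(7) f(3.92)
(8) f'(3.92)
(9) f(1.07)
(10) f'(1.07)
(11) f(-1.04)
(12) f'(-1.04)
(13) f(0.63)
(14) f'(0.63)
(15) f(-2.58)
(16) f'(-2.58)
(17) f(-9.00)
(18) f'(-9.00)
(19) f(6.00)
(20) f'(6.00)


(1) = -208.32
(2) = 291.46
(3) = -283.87
(4) = -370.56
(5) = -413.38
(6) = 494.40
(7) = -801.76
(8) = -820.06
(9) = -8.99
(10) = -18.01
(11) = -15.59
(12) = 32.81
(13) = -4.37
(14) = -4.97
(15) = -232.67
(16) = 317.55
(17) = -26101.13
(18) = 11351.73
(19) = -4457.93
(20) = -3002.97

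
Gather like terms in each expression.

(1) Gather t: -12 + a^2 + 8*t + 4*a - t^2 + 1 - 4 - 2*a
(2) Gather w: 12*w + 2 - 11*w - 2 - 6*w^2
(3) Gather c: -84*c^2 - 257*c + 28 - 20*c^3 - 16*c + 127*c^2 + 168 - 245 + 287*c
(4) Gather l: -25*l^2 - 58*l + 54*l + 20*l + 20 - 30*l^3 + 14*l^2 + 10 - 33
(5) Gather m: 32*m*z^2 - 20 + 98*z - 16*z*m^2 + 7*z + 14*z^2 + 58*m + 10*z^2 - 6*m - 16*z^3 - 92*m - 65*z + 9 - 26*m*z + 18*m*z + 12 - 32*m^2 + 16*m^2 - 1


(1) = a^2 + 2*a - t^2 + 8*t - 15
(2) = -6*w^2 + w
(3) = -20*c^3 + 43*c^2 + 14*c - 49
(4) = -30*l^3 - 11*l^2 + 16*l - 3
(5) = m^2*(-16*z - 16) + m*(32*z^2 - 8*z - 40) - 16*z^3 + 24*z^2 + 40*z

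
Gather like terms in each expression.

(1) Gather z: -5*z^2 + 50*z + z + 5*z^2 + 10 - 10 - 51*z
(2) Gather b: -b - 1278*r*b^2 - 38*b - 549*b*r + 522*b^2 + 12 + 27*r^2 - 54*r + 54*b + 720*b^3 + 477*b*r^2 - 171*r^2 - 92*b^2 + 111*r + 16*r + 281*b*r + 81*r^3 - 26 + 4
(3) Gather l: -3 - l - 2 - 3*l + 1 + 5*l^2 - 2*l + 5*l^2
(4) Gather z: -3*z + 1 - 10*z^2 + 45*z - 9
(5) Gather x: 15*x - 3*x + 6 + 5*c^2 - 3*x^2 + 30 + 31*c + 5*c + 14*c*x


(1) = 0
(2) = 720*b^3 + b^2*(430 - 1278*r) + b*(477*r^2 - 268*r + 15) + 81*r^3 - 144*r^2 + 73*r - 10
(3) = 10*l^2 - 6*l - 4
(4) = -10*z^2 + 42*z - 8
(5) = 5*c^2 + 36*c - 3*x^2 + x*(14*c + 12) + 36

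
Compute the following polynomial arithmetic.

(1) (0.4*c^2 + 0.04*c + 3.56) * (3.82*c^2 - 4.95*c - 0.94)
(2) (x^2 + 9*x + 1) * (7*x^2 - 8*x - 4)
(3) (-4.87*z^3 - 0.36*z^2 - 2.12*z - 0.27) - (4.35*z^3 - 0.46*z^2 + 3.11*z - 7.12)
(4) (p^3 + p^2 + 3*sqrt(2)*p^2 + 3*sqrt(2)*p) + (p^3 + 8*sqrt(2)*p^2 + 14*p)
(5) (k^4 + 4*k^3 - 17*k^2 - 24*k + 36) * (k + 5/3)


(1) = 1.528*c^4 - 1.8272*c^3 + 13.0252*c^2 - 17.6596*c - 3.3464
(2) = 7*x^4 + 55*x^3 - 69*x^2 - 44*x - 4
(3) = -9.22*z^3 + 0.1*z^2 - 5.23*z + 6.85
(4) = 2*p^3 + p^2 + 11*sqrt(2)*p^2 + 3*sqrt(2)*p + 14*p
(5) = k^5 + 17*k^4/3 - 31*k^3/3 - 157*k^2/3 - 4*k + 60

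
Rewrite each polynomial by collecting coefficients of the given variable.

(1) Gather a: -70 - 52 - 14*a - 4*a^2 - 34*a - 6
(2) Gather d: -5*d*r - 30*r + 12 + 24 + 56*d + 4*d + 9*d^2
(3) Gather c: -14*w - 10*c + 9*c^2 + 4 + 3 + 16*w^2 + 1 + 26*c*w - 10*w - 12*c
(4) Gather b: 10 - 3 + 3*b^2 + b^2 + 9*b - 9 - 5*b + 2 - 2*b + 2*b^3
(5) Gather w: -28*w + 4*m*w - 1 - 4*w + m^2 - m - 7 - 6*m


(1) = -4*a^2 - 48*a - 128
(2) = 9*d^2 + d*(60 - 5*r) - 30*r + 36
(3) = 9*c^2 + c*(26*w - 22) + 16*w^2 - 24*w + 8
(4) = 2*b^3 + 4*b^2 + 2*b
(5) = m^2 - 7*m + w*(4*m - 32) - 8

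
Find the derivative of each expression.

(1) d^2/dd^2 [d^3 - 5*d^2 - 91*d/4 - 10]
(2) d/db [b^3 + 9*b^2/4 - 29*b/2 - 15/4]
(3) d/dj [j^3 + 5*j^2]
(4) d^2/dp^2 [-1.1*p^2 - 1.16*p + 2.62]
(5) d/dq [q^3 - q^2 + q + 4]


(1) = 6*d - 10
(2) = 3*b^2 + 9*b/2 - 29/2
(3) = j*(3*j + 10)
(4) = -2.20000000000000
(5) = 3*q^2 - 2*q + 1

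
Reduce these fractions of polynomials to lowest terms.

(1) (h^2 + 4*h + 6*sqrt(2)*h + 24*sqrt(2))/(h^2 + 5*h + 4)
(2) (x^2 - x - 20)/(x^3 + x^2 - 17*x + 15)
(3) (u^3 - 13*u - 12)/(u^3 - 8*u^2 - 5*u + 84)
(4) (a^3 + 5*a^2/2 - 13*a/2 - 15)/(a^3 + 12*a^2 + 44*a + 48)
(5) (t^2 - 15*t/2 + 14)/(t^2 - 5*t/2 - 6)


(1) = (h + 6*sqrt(2))/(h + 1)
(2) = (x^2 - x - 20)/(x^3 + x^2 - 17*x + 15)
(3) = (u + 1)/(u - 7)
(4) = (2*a^2 + a - 15)/(2*a^2 + 20*a + 48)
(5) = (2*t - 7)/(2*t + 3)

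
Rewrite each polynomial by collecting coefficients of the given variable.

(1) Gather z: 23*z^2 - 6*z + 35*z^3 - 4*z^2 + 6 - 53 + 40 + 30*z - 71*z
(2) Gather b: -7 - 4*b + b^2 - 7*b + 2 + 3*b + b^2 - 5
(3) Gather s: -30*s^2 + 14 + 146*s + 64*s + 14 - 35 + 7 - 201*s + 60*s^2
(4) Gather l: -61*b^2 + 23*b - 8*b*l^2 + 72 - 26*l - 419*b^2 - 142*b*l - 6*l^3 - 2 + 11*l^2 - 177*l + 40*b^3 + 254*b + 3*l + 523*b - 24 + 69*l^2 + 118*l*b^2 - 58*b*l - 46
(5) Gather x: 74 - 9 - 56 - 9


(1) = 35*z^3 + 19*z^2 - 47*z - 7
(2) = 2*b^2 - 8*b - 10
(3) = 30*s^2 + 9*s
(4) = 40*b^3 - 480*b^2 + 800*b - 6*l^3 + l^2*(80 - 8*b) + l*(118*b^2 - 200*b - 200)
(5) = 0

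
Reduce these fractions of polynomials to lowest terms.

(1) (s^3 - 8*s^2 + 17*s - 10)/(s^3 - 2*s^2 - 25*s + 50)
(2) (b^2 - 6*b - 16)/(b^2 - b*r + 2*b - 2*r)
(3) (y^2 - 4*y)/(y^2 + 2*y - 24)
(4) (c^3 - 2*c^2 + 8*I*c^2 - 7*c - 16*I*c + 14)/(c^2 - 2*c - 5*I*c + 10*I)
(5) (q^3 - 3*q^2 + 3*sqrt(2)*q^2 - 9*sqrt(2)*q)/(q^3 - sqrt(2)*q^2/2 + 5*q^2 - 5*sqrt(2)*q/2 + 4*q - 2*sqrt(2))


(1) = (s - 1)/(s + 5)
(2) = (8 - b)/(-b + r)
(3) = y/(y + 6)
(4) = (c^2 + 8*I*c - 7)/(c - 5*I)
(5) = (2*q^3 + q^2*(-6 + 6*sqrt(2)) - 18*sqrt(2)*q)/(2*q^3 + q^2*(10 - sqrt(2)) + q*(8 - 5*sqrt(2)) - 4*sqrt(2))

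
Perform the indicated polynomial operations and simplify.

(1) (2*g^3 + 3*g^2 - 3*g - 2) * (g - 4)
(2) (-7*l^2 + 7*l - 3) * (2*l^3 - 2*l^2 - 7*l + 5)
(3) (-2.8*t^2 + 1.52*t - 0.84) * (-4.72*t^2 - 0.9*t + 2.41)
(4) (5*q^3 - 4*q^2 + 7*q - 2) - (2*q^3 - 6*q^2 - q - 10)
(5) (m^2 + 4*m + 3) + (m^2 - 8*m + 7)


(1) = 2*g^4 - 5*g^3 - 15*g^2 + 10*g + 8
(2) = -14*l^5 + 28*l^4 + 29*l^3 - 78*l^2 + 56*l - 15
(3) = 13.216*t^4 - 4.6544*t^3 - 4.1512*t^2 + 4.4192*t - 2.0244
(4) = 3*q^3 + 2*q^2 + 8*q + 8
(5) = 2*m^2 - 4*m + 10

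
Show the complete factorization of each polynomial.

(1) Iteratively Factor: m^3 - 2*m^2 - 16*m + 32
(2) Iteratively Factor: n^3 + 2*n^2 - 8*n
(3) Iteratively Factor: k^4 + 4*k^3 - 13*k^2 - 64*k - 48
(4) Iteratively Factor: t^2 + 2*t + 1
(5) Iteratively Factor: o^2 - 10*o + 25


(1) = (m - 4)*(m^2 + 2*m - 8) = (m - 4)*(m - 2)*(m + 4)
(2) = (n)*(n^2 + 2*n - 8) = n*(n - 2)*(n + 4)
(3) = (k + 1)*(k^3 + 3*k^2 - 16*k - 48) = (k + 1)*(k + 3)*(k^2 - 16) = (k + 1)*(k + 3)*(k + 4)*(k - 4)
(4) = (t + 1)*(t + 1)
(5) = (o - 5)*(o - 5)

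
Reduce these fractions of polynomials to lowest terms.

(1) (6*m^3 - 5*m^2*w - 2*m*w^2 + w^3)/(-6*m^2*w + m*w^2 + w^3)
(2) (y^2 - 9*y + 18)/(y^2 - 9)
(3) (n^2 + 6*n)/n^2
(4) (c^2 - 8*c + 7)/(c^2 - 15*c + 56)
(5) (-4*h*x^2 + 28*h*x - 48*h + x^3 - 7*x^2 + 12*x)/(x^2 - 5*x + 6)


(1) = (6*m^3 - 5*m^2*w - 2*m*w^2 + w^3)/(-6*m^2*w + m*w^2 + w^3)
(2) = (y - 6)/(y + 3)
(3) = (n + 6)/n
(4) = (c - 1)/(c - 8)
(5) = (-4*h*x + 16*h + x^2 - 4*x)/(x - 2)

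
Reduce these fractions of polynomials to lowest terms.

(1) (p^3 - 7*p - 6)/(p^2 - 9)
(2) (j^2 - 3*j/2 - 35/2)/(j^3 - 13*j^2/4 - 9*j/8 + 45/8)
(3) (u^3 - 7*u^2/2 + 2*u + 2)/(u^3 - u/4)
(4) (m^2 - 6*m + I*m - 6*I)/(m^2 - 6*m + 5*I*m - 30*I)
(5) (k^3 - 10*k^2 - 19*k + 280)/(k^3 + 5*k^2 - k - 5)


(1) = (p^2 + 3*p + 2)/(p + 3)
(2) = (8*j^2 - 12*j - 140)/(8*j^3 - 26*j^2 - 9*j + 45)
(3) = (2*u^2 - 8*u + 8)/(2*u^2 - u)
(4) = (m + I)/(m + 5*I)
(5) = (k^2 - 15*k + 56)/(k^2 - 1)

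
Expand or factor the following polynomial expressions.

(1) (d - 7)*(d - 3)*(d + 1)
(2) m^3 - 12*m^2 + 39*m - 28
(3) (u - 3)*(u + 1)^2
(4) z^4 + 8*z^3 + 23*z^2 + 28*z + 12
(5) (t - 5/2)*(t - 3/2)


(1) = d^3 - 9*d^2 + 11*d + 21
(2) = (m - 7)*(m - 4)*(m - 1)
(3) = u^3 - u^2 - 5*u - 3
(4) = (z + 1)*(z + 2)^2*(z + 3)
(5) = t^2 - 4*t + 15/4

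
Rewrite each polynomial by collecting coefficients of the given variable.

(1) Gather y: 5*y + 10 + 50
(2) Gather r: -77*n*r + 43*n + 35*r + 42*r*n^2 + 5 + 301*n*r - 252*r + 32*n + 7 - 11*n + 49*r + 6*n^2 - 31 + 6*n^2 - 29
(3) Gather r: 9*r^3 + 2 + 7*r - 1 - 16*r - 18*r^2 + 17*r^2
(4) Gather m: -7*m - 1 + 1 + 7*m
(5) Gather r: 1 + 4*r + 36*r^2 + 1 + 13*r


(1) = 5*y + 60
(2) = 12*n^2 + 64*n + r*(42*n^2 + 224*n - 168) - 48
(3) = 9*r^3 - r^2 - 9*r + 1
(4) = 0
(5) = 36*r^2 + 17*r + 2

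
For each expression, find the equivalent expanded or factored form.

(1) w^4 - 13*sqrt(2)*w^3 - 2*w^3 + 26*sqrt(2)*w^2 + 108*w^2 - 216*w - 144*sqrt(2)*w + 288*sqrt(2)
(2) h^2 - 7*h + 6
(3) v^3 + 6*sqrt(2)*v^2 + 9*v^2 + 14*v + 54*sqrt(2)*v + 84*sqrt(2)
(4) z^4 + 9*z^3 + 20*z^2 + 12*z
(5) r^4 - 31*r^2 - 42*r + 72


(1) = (w - 2)*(w - 6*sqrt(2))*(w - 4*sqrt(2))*(w - 3*sqrt(2))
(2) = (h - 6)*(h - 1)
(3) = (v + 2)*(v + 7)*(v + 6*sqrt(2))
(4) = z*(z + 1)*(z + 2)*(z + 6)
(5) = (r - 6)*(r - 1)*(r + 3)*(r + 4)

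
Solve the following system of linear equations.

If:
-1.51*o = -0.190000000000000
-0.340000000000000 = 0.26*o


Then:
No Solution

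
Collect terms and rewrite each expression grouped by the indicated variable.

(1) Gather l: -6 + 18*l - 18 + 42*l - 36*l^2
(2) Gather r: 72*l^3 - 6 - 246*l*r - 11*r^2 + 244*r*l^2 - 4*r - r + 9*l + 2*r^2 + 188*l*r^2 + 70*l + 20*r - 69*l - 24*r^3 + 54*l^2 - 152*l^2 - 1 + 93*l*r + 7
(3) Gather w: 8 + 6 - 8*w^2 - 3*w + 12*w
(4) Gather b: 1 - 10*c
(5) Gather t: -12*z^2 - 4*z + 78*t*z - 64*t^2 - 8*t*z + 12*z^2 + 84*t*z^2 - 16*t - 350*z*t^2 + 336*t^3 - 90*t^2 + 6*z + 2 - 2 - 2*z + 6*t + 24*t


(1) = -36*l^2 + 60*l - 24
(2) = 72*l^3 - 98*l^2 + 10*l - 24*r^3 + r^2*(188*l - 9) + r*(244*l^2 - 153*l + 15)
(3) = -8*w^2 + 9*w + 14
(4) = 1 - 10*c
(5) = 336*t^3 + t^2*(-350*z - 154) + t*(84*z^2 + 70*z + 14)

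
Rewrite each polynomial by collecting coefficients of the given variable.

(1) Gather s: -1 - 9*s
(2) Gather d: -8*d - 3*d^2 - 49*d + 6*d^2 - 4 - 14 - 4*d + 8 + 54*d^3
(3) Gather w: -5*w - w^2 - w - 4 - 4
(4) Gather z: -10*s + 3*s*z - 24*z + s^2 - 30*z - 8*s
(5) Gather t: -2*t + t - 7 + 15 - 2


(1) = -9*s - 1
(2) = 54*d^3 + 3*d^2 - 61*d - 10
(3) = -w^2 - 6*w - 8
(4) = s^2 - 18*s + z*(3*s - 54)
(5) = 6 - t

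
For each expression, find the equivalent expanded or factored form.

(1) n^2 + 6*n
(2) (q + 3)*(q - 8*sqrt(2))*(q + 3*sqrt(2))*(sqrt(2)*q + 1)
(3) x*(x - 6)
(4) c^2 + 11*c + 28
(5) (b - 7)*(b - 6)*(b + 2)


(1) = n*(n + 6)
(2) = sqrt(2)*q^4 - 9*q^3 + 3*sqrt(2)*q^3 - 53*sqrt(2)*q^2 - 27*q^2 - 159*sqrt(2)*q - 48*q - 144
(3) = x^2 - 6*x
(4) = (c + 4)*(c + 7)
(5) = b^3 - 11*b^2 + 16*b + 84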